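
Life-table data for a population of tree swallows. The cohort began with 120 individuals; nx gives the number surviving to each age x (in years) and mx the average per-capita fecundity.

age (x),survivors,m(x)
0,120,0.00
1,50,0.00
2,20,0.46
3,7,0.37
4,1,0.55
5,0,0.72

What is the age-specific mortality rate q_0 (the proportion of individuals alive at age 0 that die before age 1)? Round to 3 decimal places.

0.583

lx = nx/n0 = nx/120: 1, 0.41667…, 0.16667…, 0.05833…, 0.00833…, 0
q_0 = (l_0 − l_1) / l_0 = (1 − 0.416667…) / 1
     = 0.583333… / 1 = 0.583333… → 0.583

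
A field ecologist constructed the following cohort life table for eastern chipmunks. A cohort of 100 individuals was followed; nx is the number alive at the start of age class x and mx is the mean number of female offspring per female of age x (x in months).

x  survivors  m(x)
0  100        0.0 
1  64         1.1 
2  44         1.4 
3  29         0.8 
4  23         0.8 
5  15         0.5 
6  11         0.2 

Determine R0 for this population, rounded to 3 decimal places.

1.833

lx = nx/n0 = nx/100: 1, 0.64, 0.44, 0.29, 0.23, 0.15, 0.11
lx·mx by age: 0, 0.704, 0.616, 0.232, 0.184, 0.075, 0.022
R0 = Σ lx·mx = 1.833 → 1.833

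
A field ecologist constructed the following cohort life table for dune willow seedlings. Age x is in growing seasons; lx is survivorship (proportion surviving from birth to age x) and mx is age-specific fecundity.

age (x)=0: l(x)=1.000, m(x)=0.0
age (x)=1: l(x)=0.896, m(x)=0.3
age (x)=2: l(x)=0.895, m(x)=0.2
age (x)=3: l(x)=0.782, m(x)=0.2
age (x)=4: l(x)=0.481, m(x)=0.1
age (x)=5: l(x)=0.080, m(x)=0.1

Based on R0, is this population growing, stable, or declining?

R0 = Σ lx·mx = 0 + 0.2688 + 0.179 + 0.1564 + 0.0481 + 0.008 = 0.6603
R0 < 1, so the population is declining.

declining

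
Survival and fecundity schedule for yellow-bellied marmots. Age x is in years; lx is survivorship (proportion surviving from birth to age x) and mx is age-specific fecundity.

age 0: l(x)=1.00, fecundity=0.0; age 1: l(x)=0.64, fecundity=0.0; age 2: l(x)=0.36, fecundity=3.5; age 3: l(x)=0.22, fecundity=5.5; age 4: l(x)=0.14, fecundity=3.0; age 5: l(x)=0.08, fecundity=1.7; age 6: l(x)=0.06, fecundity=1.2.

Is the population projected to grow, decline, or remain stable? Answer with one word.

R0 = Σ lx·mx = 0 + 0 + 1.26 + 1.21 + 0.42 + 0.136 + 0.072 = 3.098
R0 > 1, so the population is growing.

growing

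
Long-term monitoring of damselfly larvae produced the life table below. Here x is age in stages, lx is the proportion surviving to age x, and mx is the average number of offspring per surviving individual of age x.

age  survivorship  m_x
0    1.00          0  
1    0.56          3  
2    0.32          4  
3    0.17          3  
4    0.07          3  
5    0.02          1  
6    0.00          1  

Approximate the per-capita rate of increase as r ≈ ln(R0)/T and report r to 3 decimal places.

R0 = Σ lx·mx = 0 + 1.68 + 1.28 + 0.51 + 0.21 + 0.02 + 0 = 3.7
Σ x·lx·mx = 6.71; T = 6.71/3.7 = 1.81351…
r ≈ ln(R0)/T = ln(3.7)/1.81351… = 0.72144… → 0.721

0.721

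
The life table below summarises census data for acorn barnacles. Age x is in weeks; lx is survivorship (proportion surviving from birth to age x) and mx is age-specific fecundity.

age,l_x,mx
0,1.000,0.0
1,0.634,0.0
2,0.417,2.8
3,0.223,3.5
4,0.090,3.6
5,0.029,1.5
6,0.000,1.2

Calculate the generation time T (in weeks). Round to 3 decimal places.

lx·mx: 0, 0, 1.1676, 0.7805, 0.324, 0.0435, 0 → R0 = 2.3156
x·lx·mx: 0, 0, 2.3352, 2.3415, 1.296, 0.2175, 0 → Σ = 6.1902
T = 6.1902 / 2.3156 = 2.67326… → 2.673

2.673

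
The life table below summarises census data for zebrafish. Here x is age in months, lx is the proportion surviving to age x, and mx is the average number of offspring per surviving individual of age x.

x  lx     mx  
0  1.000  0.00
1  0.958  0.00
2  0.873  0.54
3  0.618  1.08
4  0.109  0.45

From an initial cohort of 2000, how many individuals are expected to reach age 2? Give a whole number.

Expected survivors = N0 · l_2 = 2000 × 0.873 = 1746 → 1746

1746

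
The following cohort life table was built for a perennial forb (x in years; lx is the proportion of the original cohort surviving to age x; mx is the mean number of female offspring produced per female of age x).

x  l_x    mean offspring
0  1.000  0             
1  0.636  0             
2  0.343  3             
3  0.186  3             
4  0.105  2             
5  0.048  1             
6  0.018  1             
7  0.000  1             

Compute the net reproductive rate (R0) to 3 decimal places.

1.863

lx·mx by age: 0, 0, 1.029, 0.558, 0.21, 0.048, 0.018, 0
R0 = Σ lx·mx = 1.863 → 1.863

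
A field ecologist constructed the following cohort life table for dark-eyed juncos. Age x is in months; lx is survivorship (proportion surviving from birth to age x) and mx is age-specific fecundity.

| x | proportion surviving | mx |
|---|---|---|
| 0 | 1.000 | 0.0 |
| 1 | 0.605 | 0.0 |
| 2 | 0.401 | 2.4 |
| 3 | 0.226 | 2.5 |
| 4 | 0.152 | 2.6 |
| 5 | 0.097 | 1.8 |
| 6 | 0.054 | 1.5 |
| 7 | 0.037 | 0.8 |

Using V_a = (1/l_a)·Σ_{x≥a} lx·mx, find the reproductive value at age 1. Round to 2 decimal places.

lx·mx for x ≥ 1: 0, 0.9624, 0.565, 0.3952, 0.1746, 0.081, 0.0296 → sum = 2.2078
V_1 = 2.2078 / l_1 = 2.2078 / 0.605 = 3.649256… → 3.65

3.65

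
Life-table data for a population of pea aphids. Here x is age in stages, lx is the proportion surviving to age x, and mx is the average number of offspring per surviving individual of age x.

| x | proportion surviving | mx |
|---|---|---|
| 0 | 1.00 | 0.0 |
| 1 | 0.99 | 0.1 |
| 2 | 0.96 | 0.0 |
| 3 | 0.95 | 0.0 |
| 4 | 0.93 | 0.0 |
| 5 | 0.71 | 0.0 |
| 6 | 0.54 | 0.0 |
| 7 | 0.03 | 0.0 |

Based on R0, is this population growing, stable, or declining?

R0 = Σ lx·mx = 0 + 0.099 + 0 + 0 + 0 + 0 + 0 + 0 = 0.099
R0 < 1, so the population is declining.

declining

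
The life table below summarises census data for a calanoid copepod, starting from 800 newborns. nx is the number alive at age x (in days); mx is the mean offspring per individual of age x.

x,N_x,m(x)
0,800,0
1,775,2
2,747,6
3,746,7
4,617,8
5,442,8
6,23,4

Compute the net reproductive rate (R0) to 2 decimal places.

24.77

lx = nx/n0 = nx/800: 1, 0.96875, 0.93375, 0.9325, 0.77125, 0.5525, 0.02875
lx·mx by age: 0, 1.9375, 5.6025, 6.5275, 6.17, 4.42, 0.115
R0 = Σ lx·mx = 24.7725 → 24.77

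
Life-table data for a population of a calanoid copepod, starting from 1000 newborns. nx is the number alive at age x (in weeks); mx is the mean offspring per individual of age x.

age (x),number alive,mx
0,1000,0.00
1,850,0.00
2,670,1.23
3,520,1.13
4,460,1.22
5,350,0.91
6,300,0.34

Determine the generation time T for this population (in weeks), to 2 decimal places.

3.28

lx = nx/n0 = nx/1000: 1, 0.85, 0.67, 0.52, 0.46, 0.35, 0.3
lx·mx: 0, 0, 0.8241, 0.5876, 0.5612, 0.3185, 0.102 → R0 = 2.3934
x·lx·mx: 0, 0, 1.6482, 1.7628, 2.2448, 1.5925, 0.612 → Σ = 7.8603
T = 7.8603 / 2.3934 = 3.284156… → 3.28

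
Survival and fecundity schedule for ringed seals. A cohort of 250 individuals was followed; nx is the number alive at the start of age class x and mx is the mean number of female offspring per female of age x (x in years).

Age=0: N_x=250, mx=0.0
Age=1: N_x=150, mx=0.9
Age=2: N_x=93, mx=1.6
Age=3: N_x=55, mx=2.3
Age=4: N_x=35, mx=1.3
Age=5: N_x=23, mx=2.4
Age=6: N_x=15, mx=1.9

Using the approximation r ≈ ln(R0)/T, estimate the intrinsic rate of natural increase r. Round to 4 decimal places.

lx = nx/n0 = nx/250: 1, 0.6, 0.372, 0.22, 0.14, 0.092, 0.06
R0 = Σ lx·mx = 0 + 0.54 + 0.5952 + 0.506 + 0.182 + 0.2208 + 0.114 = 2.158
Σ x·lx·mx = 5.7644; T = 5.7644/2.158 = 2.67118…
r ≈ ln(R0)/T = ln(2.158)/2.67118… = 0.287956… → 0.2880

0.2880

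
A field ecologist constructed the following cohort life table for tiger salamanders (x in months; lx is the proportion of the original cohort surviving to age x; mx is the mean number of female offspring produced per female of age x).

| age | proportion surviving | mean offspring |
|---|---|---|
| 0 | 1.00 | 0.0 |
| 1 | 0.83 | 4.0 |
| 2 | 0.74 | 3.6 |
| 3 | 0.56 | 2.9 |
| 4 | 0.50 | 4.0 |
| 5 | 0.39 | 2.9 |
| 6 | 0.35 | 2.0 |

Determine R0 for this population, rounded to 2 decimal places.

lx·mx by age: 0, 3.32, 2.664, 1.624, 2, 1.131, 0.7
R0 = Σ lx·mx = 11.439 → 11.44

11.44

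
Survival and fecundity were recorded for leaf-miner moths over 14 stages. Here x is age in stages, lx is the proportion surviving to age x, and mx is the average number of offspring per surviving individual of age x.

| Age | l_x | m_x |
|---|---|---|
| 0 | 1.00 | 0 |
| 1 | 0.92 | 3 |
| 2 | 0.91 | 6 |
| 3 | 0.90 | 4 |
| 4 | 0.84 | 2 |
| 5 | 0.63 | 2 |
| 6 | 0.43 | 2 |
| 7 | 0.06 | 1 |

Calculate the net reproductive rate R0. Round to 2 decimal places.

lx·mx by age: 0, 2.76, 5.46, 3.6, 1.68, 1.26, 0.86, 0.06
R0 = Σ lx·mx = 15.68 → 15.68

15.68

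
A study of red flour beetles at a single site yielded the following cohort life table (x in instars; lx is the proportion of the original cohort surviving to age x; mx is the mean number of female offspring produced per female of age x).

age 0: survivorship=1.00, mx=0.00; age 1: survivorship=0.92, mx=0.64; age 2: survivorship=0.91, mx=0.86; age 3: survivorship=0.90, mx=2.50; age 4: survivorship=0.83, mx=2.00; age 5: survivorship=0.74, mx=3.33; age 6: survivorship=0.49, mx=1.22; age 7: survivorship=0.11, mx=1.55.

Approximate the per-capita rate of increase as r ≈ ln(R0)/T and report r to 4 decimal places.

0.5586

R0 = Σ lx·mx = 0 + 0.5888 + 0.7826 + 2.25 + 1.66 + 2.4642 + 0.5978 + 0.1705 = 8.5139
Σ x·lx·mx = 32.6453; T = 32.6453/8.5139 = 3.83435…
r ≈ ln(R0)/T = ln(8.5139)/3.83435… = 0.558556… → 0.5586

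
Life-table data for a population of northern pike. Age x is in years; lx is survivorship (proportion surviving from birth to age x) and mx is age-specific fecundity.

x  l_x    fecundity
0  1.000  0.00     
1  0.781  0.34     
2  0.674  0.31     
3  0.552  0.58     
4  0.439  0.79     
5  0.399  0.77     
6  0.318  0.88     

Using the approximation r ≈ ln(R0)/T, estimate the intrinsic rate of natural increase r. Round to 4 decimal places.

0.1514

R0 = Σ lx·mx = 0 + 0.26554 + 0.20894 + 0.32016 + 0.34681 + 0.30723 + 0.27984 = 1.72852
Σ x·lx·mx = 6.24633; T = 6.24633/1.72852 = 3.61369…
r ≈ ln(R0)/T = ln(1.72852)/3.61369… = 0.151442… → 0.1514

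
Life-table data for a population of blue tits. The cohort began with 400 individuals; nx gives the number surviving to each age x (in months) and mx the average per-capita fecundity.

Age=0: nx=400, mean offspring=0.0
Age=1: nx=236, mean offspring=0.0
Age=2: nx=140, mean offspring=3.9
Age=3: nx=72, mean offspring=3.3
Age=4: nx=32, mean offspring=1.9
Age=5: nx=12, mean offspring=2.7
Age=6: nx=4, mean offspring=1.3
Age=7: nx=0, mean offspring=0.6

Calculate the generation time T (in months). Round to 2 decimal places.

2.54

lx = nx/n0 = nx/400: 1, 0.59, 0.35, 0.18, 0.08, 0.03, 0.01, 0
lx·mx: 0, 0, 1.365, 0.594, 0.152, 0.081, 0.013, 0 → R0 = 2.205
x·lx·mx: 0, 0, 2.73, 1.782, 0.608, 0.405, 0.078, 0 → Σ = 5.603
T = 5.603 / 2.205 = 2.541043… → 2.54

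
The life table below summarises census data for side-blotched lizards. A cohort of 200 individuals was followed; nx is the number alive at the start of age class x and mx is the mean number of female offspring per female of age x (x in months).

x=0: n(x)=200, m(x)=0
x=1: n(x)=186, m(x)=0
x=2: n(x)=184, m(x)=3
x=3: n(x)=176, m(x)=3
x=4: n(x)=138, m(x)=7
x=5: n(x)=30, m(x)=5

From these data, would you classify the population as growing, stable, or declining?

growing

lx = nx/n0 = nx/200: 1, 0.93, 0.92, 0.88, 0.69, 0.15
R0 = Σ lx·mx = 0 + 0 + 2.76 + 2.64 + 4.83 + 0.75 = 10.98
R0 > 1, so the population is growing.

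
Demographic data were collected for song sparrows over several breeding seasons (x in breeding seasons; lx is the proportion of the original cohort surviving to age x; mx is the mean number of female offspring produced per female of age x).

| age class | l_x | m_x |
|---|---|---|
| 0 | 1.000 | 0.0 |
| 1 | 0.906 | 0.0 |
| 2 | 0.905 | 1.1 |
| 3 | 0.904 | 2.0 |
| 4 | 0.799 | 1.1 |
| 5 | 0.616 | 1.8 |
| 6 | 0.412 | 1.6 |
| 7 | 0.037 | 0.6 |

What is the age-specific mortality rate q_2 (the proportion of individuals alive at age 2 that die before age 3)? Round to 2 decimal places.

0.00

q_2 = (l_2 − l_3) / l_2 = (0.905 − 0.904) / 0.905
     = 0.001 / 0.905 = 0.001105… → 0.00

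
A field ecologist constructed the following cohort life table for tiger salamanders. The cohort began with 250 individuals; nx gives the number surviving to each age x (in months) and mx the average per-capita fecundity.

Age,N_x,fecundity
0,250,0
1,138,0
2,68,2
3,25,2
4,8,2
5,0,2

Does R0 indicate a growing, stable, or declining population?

declining

lx = nx/n0 = nx/250: 1, 0.552, 0.272, 0.1, 0.032, 0
R0 = Σ lx·mx = 0 + 0 + 0.544 + 0.2 + 0.064 + 0 = 0.808
R0 < 1, so the population is declining.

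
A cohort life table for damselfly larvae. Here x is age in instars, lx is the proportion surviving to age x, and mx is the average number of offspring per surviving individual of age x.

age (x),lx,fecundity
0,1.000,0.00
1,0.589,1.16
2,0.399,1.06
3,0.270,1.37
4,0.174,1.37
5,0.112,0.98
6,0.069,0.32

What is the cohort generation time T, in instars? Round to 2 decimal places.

lx·mx: 0, 0.68324, 0.42294, 0.3699, 0.23838, 0.10976, 0.02208 → R0 = 1.8463
x·lx·mx: 0, 0.68324, 0.84588, 1.1097, 0.95352, 0.5488, 0.13248 → Σ = 4.27362
T = 4.27362 / 1.8463 = 2.314694… → 2.31

2.31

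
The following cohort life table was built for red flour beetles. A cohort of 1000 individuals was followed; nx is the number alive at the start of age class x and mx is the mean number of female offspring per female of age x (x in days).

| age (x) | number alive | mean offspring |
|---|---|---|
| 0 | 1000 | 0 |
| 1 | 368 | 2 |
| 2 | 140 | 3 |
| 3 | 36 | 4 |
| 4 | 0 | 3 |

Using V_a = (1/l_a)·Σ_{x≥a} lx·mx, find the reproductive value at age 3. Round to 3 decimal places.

lx = nx/n0 = nx/1000: 1, 0.368, 0.14, 0.036, 0
lx·mx for x ≥ 3: 0.144, 0 → sum = 0.144
V_3 = 0.144 / l_3 = 0.144 / 0.036 = 4 → 4.000

4.000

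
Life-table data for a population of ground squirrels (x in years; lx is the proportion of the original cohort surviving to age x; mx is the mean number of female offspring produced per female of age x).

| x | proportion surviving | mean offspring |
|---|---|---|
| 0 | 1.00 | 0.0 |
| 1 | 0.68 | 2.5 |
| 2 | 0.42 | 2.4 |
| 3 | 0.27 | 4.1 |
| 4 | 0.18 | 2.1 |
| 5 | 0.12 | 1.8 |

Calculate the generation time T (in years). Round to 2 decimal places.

2.18

lx·mx: 0, 1.7, 1.008, 1.107, 0.378, 0.216 → R0 = 4.409
x·lx·mx: 0, 1.7, 2.016, 3.321, 1.512, 1.08 → Σ = 9.629
T = 9.629 / 4.409 = 2.183942… → 2.18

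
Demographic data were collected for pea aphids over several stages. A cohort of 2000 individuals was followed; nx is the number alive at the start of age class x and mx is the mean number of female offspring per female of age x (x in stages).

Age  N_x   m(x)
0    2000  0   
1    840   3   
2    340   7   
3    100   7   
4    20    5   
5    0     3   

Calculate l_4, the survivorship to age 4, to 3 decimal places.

l_4 = n_4/n_0 = 20/2000 = 0.01 → 0.010

0.010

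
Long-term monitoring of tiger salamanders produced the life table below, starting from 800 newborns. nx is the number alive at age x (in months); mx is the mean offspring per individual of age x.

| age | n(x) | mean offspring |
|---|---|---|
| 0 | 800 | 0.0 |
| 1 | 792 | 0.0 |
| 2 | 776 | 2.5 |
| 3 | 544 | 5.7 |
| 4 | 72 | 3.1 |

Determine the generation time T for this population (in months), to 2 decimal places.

lx = nx/n0 = nx/800: 1, 0.99, 0.97, 0.68, 0.09
lx·mx: 0, 0, 2.425, 3.876, 0.279 → R0 = 6.58
x·lx·mx: 0, 0, 4.85, 11.628, 1.116 → Σ = 17.594
T = 17.594 / 6.58 = 2.67386… → 2.67

2.67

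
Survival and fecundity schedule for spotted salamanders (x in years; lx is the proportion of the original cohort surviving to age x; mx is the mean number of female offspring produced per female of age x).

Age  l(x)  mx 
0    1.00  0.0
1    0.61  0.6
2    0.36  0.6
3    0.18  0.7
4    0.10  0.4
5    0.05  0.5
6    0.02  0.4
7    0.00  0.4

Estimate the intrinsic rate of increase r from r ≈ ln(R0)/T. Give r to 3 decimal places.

R0 = Σ lx·mx = 0 + 0.366 + 0.216 + 0.126 + 0.04 + 0.025 + 0.008 + 0 = 0.781
Σ x·lx·mx = 1.509; T = 1.509/0.781 = 1.93214…
r ≈ ln(R0)/T = ln(0.781)/1.93214… = -0.12793… → -0.128

-0.128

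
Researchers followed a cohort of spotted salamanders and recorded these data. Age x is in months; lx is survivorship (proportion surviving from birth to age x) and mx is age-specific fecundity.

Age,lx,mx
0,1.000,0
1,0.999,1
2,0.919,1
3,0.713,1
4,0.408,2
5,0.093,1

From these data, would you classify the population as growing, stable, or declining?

growing

R0 = Σ lx·mx = 0 + 0.999 + 0.919 + 0.713 + 0.816 + 0.093 = 3.54
R0 > 1, so the population is growing.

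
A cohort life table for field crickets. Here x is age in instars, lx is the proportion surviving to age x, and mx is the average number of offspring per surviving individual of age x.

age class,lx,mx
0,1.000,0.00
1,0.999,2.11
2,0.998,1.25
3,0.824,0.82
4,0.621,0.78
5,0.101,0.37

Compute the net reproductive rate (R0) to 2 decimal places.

4.55

lx·mx by age: 0, 2.10789, 1.2475, 0.67568, 0.48438, 0.03737
R0 = Σ lx·mx = 4.55282 → 4.55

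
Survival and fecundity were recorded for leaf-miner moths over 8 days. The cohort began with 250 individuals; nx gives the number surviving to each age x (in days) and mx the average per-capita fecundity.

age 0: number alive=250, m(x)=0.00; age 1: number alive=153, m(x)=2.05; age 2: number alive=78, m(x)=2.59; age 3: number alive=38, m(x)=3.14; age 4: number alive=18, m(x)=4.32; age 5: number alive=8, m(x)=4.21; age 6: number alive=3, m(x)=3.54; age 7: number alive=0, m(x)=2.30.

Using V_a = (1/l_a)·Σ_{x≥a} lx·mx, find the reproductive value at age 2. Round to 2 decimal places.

5.68

lx = nx/n0 = nx/250: 1, 0.612, 0.312, 0.152, 0.072, 0.032, 0.012, 0
lx·mx for x ≥ 2: 0.80808, 0.47728, 0.31104, 0.13472, 0.04248, 0 → sum = 1.7736
V_2 = 1.7736 / l_2 = 1.7736 / 0.312 = 5.684615… → 5.68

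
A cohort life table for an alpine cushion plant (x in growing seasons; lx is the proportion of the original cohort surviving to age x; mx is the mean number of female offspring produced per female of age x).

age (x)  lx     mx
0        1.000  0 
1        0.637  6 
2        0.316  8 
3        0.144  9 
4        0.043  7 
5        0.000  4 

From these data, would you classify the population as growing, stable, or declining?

growing

R0 = Σ lx·mx = 0 + 3.822 + 2.528 + 1.296 + 0.301 + 0 = 7.947
R0 > 1, so the population is growing.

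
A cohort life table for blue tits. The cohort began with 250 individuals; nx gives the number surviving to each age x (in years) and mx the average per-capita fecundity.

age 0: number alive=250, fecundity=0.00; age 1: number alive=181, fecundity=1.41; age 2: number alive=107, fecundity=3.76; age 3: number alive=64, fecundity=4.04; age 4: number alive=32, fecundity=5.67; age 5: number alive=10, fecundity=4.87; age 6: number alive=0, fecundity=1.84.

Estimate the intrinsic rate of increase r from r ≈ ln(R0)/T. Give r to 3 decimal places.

lx = nx/n0 = nx/250: 1, 0.724, 0.428, 0.256, 0.128, 0.04, 0
R0 = Σ lx·mx = 0 + 1.02084 + 1.60928 + 1.03424 + 0.72576 + 0.1948 + 0 = 4.58492
Σ x·lx·mx = 11.21916; T = 11.21916/4.58492 = 2.44697…
r ≈ ln(R0)/T = ln(4.58492)/2.44697… = 0.62231… → 0.622

0.622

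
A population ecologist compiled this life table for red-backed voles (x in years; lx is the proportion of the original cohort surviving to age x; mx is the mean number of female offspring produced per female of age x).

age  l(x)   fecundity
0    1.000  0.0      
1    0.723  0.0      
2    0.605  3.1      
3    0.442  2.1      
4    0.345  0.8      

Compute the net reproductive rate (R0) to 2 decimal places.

3.08

lx·mx by age: 0, 0, 1.8755, 0.9282, 0.276
R0 = Σ lx·mx = 3.0797 → 3.08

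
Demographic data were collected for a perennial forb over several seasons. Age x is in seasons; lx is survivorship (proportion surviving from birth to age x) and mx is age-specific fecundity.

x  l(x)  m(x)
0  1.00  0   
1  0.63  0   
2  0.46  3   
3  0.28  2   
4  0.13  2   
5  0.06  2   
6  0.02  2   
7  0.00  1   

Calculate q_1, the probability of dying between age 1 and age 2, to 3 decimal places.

0.270

q_1 = (l_1 − l_2) / l_1 = (0.63 − 0.46) / 0.63
     = 0.17 / 0.63 = 0.269841… → 0.270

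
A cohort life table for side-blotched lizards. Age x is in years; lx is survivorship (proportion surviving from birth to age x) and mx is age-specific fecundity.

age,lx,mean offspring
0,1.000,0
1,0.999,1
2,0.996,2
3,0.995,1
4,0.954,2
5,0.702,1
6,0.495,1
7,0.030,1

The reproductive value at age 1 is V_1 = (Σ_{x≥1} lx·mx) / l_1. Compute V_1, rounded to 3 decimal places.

lx·mx for x ≥ 1: 0.999, 1.992, 0.995, 1.908, 0.702, 0.495, 0.03 → sum = 7.121
V_1 = 7.121 / l_1 = 7.121 / 0.999 = 7.128128… → 7.128

7.128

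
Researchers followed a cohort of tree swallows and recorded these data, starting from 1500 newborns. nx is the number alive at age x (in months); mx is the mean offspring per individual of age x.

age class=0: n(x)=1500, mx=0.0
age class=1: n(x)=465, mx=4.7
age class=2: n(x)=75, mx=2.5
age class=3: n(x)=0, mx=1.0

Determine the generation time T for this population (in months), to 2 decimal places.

lx = nx/n0 = nx/1500: 1, 0.31, 0.05, 0
lx·mx: 0, 1.457, 0.125, 0 → R0 = 1.582
x·lx·mx: 0, 1.457, 0.25, 0 → Σ = 1.707
T = 1.707 / 1.582 = 1.079014… → 1.08

1.08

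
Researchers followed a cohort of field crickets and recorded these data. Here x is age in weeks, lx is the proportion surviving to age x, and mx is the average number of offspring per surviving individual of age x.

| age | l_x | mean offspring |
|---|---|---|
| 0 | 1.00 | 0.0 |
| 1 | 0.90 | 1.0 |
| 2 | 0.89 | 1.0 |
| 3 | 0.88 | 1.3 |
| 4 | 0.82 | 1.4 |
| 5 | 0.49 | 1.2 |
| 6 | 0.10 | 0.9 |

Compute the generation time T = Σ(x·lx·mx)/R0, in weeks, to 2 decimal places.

2.98

lx·mx: 0, 0.9, 0.89, 1.144, 1.148, 0.588, 0.09 → R0 = 4.76
x·lx·mx: 0, 0.9, 1.78, 3.432, 4.592, 2.94, 0.54 → Σ = 14.184
T = 14.184 / 4.76 = 2.979832… → 2.98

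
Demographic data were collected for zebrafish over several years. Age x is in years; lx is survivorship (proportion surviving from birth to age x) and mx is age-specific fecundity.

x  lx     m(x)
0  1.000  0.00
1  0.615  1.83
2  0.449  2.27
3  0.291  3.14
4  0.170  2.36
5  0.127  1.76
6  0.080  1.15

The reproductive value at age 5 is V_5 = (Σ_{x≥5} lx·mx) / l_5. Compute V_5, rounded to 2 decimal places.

2.48

lx·mx for x ≥ 5: 0.22352, 0.092 → sum = 0.31552
V_5 = 0.31552 / l_5 = 0.31552 / 0.127 = 2.484409… → 2.48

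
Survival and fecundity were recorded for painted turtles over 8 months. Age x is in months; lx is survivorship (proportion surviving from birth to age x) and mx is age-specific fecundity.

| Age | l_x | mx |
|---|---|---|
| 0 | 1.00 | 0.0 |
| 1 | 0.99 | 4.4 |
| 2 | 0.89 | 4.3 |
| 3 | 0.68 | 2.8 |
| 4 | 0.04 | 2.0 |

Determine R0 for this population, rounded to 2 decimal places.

lx·mx by age: 0, 4.356, 3.827, 1.904, 0.08
R0 = Σ lx·mx = 10.167 → 10.17

10.17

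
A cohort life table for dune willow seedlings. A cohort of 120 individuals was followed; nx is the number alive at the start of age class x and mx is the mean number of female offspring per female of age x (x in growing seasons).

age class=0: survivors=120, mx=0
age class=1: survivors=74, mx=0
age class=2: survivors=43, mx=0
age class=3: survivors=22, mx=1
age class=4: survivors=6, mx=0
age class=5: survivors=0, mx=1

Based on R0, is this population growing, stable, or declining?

lx = nx/n0 = nx/120: 1, 0.61667…, 0.35833…, 0.18333…, 0.05, 0
R0 = Σ lx·mx = 0 + 0 + 0 + 0.183333… + 0 + 0 = 0.183333…
R0 < 1, so the population is declining.

declining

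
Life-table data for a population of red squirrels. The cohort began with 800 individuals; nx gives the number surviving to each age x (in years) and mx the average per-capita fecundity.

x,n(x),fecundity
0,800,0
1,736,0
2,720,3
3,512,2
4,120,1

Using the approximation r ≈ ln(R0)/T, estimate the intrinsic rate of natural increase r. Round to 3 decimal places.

lx = nx/n0 = nx/800: 1, 0.92, 0.9, 0.64, 0.15
R0 = Σ lx·mx = 0 + 0 + 2.7 + 1.28 + 0.15 = 4.13
Σ x·lx·mx = 9.84; T = 9.84/4.13 = 2.38257…
r ≈ ln(R0)/T = ln(4.13)/2.38257… = 0.59527… → 0.595

0.595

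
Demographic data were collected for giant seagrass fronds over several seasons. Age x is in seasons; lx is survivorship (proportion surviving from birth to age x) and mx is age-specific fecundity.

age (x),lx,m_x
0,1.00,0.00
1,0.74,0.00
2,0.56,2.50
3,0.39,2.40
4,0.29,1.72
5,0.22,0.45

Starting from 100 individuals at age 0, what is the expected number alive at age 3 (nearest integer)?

39

Expected survivors = N0 · l_3 = 100 × 0.39 = 39 → 39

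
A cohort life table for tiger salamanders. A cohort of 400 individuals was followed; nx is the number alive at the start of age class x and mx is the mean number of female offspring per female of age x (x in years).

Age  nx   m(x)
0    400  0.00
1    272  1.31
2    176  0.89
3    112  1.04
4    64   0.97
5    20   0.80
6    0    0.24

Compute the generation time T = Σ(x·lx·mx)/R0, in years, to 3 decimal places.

1.904

lx = nx/n0 = nx/400: 1, 0.68, 0.44, 0.28, 0.16, 0.05, 0
lx·mx: 0, 0.8908, 0.3916, 0.2912, 0.1552, 0.04, 0 → R0 = 1.7688
x·lx·mx: 0, 0.8908, 0.7832, 0.8736, 0.6208, 0.2, 0 → Σ = 3.3684
T = 3.3684 / 1.7688 = 1.904342… → 1.904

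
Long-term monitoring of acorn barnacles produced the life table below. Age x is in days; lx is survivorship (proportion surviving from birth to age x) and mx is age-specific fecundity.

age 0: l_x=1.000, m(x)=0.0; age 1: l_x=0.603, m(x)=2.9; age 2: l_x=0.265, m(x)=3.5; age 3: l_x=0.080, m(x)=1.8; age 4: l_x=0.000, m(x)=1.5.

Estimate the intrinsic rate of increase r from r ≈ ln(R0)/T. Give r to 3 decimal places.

R0 = Σ lx·mx = 0 + 1.7487 + 0.9275 + 0.144 + 0 = 2.8202
Σ x·lx·mx = 4.0357; T = 4.0357/2.8202 = 1.431…
r ≈ ln(R0)/T = ln(2.8202)/1.431… = 0.72453… → 0.725

0.725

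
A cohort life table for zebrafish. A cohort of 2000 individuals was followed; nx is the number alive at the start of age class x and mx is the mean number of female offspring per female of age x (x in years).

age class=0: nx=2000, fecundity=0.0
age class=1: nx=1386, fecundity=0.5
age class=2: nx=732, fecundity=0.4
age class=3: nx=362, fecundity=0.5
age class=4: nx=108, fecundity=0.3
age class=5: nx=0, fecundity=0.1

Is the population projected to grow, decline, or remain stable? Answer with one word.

declining

lx = nx/n0 = nx/2000: 1, 0.693, 0.366, 0.181, 0.054, 0
R0 = Σ lx·mx = 0 + 0.3465 + 0.1464 + 0.0905 + 0.0162 + 0 = 0.5996
R0 < 1, so the population is declining.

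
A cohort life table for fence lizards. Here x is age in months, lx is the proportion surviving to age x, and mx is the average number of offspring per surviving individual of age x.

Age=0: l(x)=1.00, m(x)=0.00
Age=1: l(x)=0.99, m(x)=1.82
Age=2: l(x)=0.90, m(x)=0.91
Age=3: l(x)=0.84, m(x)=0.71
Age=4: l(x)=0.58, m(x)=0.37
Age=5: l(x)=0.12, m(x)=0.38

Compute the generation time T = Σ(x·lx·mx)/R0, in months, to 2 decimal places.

1.82

lx·mx: 0, 1.8018, 0.819, 0.5964, 0.2146, 0.0456 → R0 = 3.4774
x·lx·mx: 0, 1.8018, 1.638, 1.7892, 0.8584, 0.228 → Σ = 6.3154
T = 6.3154 / 3.4774 = 1.816127… → 1.82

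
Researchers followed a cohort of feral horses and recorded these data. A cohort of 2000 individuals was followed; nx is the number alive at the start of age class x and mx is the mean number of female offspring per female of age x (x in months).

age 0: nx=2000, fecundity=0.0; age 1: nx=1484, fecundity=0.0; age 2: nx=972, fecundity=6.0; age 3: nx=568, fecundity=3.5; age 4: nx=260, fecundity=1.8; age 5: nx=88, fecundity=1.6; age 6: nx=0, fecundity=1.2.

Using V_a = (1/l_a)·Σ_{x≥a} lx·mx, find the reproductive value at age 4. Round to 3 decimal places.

2.342

lx = nx/n0 = nx/2000: 1, 0.742, 0.486, 0.284, 0.13, 0.044, 0
lx·mx for x ≥ 4: 0.234, 0.0704, 0 → sum = 0.3044
V_4 = 0.3044 / l_4 = 0.3044 / 0.13 = 2.341538… → 2.342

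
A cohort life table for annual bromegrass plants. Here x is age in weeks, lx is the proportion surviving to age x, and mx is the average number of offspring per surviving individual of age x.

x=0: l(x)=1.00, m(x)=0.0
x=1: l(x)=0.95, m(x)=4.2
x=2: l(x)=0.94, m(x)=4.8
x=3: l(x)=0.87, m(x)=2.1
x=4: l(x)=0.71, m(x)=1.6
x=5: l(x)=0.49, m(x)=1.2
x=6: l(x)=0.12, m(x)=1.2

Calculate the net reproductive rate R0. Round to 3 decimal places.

12.197

lx·mx by age: 0, 3.99, 4.512, 1.827, 1.136, 0.588, 0.144
R0 = Σ lx·mx = 12.197 → 12.197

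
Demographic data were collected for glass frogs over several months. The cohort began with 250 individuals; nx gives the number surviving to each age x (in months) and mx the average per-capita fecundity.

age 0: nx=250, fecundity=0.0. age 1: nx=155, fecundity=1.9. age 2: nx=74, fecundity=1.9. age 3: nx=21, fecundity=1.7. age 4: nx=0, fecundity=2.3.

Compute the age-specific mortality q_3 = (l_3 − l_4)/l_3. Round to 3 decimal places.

lx = nx/n0 = nx/250: 1, 0.62, 0.296, 0.084, 0
q_3 = (l_3 − l_4) / l_3 = (0.084 − 0) / 0.084
     = 0.084 / 0.084 = 1 → 1.000

1.000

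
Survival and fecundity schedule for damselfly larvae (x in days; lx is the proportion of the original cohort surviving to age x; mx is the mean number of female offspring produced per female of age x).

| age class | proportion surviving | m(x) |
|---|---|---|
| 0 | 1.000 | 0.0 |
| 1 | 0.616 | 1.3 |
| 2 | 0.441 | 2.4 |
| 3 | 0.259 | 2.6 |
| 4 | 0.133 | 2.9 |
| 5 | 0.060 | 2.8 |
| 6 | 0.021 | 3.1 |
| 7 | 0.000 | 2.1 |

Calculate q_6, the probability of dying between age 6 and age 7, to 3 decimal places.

q_6 = (l_6 − l_7) / l_6 = (0.021 − 0) / 0.021
     = 0.021 / 0.021 = 1 → 1.000

1.000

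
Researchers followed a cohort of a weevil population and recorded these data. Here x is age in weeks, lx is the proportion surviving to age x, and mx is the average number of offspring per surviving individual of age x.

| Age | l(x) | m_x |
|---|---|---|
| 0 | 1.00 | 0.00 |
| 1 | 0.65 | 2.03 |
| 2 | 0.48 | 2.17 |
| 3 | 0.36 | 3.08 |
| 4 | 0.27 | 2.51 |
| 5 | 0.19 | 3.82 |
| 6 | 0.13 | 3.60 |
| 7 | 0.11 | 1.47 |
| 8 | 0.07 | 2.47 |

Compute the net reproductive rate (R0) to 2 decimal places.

5.68

lx·mx by age: 0, 1.3195, 1.0416, 1.1088, 0.6777, 0.7258, 0.468, 0.1617, 0.1729
R0 = Σ lx·mx = 5.676 → 5.68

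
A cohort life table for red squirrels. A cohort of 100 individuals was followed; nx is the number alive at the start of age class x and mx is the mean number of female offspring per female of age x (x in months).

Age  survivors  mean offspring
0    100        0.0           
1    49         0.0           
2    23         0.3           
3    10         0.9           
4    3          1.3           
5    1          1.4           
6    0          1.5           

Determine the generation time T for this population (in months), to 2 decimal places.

2.99

lx = nx/n0 = nx/100: 1, 0.49, 0.23, 0.1, 0.03, 0.01, 0
lx·mx: 0, 0, 0.069, 0.09, 0.039, 0.014, 0 → R0 = 0.212
x·lx·mx: 0, 0, 0.138, 0.27, 0.156, 0.07, 0 → Σ = 0.634
T = 0.634 / 0.212 = 2.990566… → 2.99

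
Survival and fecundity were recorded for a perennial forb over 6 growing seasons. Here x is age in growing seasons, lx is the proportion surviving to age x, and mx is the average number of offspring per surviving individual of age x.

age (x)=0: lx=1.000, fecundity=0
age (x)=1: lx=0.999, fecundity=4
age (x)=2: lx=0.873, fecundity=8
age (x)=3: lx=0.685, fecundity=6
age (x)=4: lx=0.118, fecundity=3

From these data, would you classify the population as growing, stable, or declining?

R0 = Σ lx·mx = 0 + 3.996 + 6.984 + 4.11 + 0.354 = 15.444
R0 > 1, so the population is growing.

growing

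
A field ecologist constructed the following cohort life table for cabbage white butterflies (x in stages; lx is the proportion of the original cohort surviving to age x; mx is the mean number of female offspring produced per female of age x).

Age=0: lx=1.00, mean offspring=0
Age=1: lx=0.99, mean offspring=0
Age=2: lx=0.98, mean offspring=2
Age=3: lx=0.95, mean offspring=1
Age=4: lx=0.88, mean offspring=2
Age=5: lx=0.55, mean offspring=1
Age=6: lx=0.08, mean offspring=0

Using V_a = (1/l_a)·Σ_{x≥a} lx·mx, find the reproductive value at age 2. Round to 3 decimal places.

lx·mx for x ≥ 2: 1.96, 0.95, 1.76, 0.55, 0 → sum = 5.22
V_2 = 5.22 / l_2 = 5.22 / 0.98 = 5.326531… → 5.327

5.327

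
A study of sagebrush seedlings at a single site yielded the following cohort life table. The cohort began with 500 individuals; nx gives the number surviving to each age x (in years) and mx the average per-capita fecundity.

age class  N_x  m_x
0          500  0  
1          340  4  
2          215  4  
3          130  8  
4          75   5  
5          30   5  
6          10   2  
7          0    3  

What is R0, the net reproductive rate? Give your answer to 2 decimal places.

lx = nx/n0 = nx/500: 1, 0.68, 0.43, 0.26, 0.15, 0.06, 0.02, 0
lx·mx by age: 0, 2.72, 1.72, 2.08, 0.75, 0.3, 0.04, 0
R0 = Σ lx·mx = 7.61 → 7.61

7.61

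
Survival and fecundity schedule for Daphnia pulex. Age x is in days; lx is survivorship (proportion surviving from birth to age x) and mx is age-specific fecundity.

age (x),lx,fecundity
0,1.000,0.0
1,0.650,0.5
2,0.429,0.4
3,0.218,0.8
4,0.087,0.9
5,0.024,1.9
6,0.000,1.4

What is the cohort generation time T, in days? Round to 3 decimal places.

2.180

lx·mx: 0, 0.325, 0.1716, 0.1744, 0.0783, 0.0456, 0 → R0 = 0.7949
x·lx·mx: 0, 0.325, 0.3432, 0.5232, 0.3132, 0.228, 0 → Σ = 1.7326
T = 1.7326 / 0.7949 = 2.179645… → 2.180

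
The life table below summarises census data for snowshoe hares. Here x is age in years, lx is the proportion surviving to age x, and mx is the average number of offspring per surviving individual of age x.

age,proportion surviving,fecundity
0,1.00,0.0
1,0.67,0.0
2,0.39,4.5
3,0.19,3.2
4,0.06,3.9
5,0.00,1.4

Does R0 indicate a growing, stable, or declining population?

growing

R0 = Σ lx·mx = 0 + 0 + 1.755 + 0.608 + 0.234 + 0 = 2.597
R0 > 1, so the population is growing.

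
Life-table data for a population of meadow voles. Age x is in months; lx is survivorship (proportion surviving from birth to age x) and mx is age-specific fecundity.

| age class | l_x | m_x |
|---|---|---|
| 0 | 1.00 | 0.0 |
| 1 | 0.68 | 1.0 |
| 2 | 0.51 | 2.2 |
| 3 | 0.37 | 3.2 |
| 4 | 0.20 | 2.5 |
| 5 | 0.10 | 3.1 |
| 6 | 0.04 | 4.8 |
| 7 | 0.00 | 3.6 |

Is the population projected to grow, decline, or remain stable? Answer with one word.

growing

R0 = Σ lx·mx = 0 + 0.68 + 1.122 + 1.184 + 0.5 + 0.31 + 0.192 + 0 = 3.988
R0 > 1, so the population is growing.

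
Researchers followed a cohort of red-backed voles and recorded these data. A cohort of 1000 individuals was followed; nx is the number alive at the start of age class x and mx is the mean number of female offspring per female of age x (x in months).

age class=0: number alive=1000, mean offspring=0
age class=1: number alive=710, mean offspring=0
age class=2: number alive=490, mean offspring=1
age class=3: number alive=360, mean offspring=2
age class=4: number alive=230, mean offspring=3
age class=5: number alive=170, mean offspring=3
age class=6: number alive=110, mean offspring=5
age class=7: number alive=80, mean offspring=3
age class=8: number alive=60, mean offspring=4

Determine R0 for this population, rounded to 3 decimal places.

3.440

lx = nx/n0 = nx/1000: 1, 0.71, 0.49, 0.36, 0.23, 0.17, 0.11, 0.08, 0.06
lx·mx by age: 0, 0, 0.49, 0.72, 0.69, 0.51, 0.55, 0.24, 0.24
R0 = Σ lx·mx = 3.44 → 3.440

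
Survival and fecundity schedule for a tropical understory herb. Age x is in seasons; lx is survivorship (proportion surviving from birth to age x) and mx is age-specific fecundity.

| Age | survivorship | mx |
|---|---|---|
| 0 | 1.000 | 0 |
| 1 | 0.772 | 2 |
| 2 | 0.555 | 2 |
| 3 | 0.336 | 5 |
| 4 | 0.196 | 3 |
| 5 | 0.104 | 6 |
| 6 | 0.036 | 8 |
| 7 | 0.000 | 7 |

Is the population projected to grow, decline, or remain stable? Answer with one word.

R0 = Σ lx·mx = 0 + 1.544 + 1.11 + 1.68 + 0.588 + 0.624 + 0.288 + 0 = 5.834
R0 > 1, so the population is growing.

growing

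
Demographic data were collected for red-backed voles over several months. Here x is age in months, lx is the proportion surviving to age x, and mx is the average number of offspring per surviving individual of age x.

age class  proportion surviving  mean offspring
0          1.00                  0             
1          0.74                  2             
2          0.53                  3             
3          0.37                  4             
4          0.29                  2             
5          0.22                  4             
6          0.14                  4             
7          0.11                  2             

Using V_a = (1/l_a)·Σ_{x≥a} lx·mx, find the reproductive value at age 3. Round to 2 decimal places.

10.05

lx·mx for x ≥ 3: 1.48, 0.58, 0.88, 0.56, 0.22 → sum = 3.72
V_3 = 3.72 / l_3 = 3.72 / 0.37 = 10.054054… → 10.05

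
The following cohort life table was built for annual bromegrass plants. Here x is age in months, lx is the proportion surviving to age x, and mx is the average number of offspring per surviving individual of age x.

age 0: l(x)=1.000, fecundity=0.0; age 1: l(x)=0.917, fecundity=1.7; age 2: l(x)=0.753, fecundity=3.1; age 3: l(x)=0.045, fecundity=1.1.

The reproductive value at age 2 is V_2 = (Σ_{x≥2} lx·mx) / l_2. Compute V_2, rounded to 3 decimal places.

3.166

lx·mx for x ≥ 2: 2.3343, 0.0495 → sum = 2.3838
V_2 = 2.3838 / l_2 = 2.3838 / 0.753 = 3.165737… → 3.166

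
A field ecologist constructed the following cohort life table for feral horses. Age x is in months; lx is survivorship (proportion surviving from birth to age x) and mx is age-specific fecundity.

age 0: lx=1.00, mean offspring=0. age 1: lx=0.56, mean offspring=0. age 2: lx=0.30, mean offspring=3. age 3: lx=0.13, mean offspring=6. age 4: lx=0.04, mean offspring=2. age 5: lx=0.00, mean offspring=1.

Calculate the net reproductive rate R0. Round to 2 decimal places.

1.76

lx·mx by age: 0, 0, 0.9, 0.78, 0.08, 0
R0 = Σ lx·mx = 1.76 → 1.76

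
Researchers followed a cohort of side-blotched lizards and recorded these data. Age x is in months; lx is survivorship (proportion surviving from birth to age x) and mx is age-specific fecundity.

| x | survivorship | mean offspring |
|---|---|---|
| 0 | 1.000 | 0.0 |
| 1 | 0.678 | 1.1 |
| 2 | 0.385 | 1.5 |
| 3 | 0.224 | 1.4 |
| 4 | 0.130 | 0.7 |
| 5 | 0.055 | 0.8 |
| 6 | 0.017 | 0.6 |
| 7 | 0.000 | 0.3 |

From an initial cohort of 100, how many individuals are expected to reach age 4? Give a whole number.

Expected survivors = N0 · l_4 = 100 × 0.130 = 13 → 13

13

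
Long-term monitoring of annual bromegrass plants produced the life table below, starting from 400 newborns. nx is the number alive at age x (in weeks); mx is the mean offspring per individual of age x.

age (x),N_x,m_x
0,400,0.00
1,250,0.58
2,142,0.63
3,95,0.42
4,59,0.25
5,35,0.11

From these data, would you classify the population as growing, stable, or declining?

declining

lx = nx/n0 = nx/400: 1, 0.625, 0.355, 0.2375, 0.1475, 0.0875
R0 = Σ lx·mx = 0 + 0.3625 + 0.22365 + 0.09975 + 0.036875 + 0.009625 = 0.7324
R0 < 1, so the population is declining.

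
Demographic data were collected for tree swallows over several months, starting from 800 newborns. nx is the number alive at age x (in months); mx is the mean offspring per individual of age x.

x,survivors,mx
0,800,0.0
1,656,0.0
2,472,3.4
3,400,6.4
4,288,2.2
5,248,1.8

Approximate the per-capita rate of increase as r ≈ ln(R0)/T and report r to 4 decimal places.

lx = nx/n0 = nx/800: 1, 0.82, 0.59, 0.5, 0.36, 0.31
R0 = Σ lx·mx = 0 + 0 + 2.006 + 3.2 + 0.792 + 0.558 = 6.556
Σ x·lx·mx = 19.57; T = 19.57/6.556 = 2.98505…
r ≈ ln(R0)/T = ln(6.556)/2.98505… = 0.629932… → 0.6299

0.6299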